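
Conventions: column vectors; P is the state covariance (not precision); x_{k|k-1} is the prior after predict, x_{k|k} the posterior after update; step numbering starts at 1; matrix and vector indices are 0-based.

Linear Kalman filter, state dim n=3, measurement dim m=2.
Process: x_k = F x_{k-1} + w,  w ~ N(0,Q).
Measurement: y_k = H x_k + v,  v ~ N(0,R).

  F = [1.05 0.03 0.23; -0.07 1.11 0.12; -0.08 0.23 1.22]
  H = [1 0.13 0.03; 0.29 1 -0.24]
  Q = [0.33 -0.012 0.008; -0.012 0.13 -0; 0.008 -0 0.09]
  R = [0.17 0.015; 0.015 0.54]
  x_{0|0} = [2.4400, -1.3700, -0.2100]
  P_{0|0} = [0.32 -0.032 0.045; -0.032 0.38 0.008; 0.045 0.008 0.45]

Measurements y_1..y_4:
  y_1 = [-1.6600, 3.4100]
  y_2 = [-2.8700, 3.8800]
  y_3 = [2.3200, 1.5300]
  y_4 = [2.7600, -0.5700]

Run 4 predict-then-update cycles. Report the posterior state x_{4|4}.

x_post = [2.1105, 1.3120, 1.7010]

step 1: x^-=[2.4726, -1.7167, -0.7665]  P^-=[0.7268 -0.0407 0.1599; -0.0407 0.6126 0.1748; 0.1599 0.1748 0.7788]  S=[0.9082 0.2204; 0.2204 1.1288]  K=[0.8097 -0.0414; -0.0750 0.5097; 0.2303 -0.0146]  nu=[-3.8864, 4.2257]  x^+=[-0.8494, 0.7287, -1.7235]  P^+=[0.1441 -0.0533 -0.0055; -0.0533 0.3311 0.1728; -0.0055 0.1728 0.7319]
step 2: x^-=[-1.2664, 0.6615, -1.8671]  P^-=[0.5243 -0.0093 0.1993; -0.0093 0.6036 0.4374; 0.1993 0.4374 1.2978]  S=[0.7186 0.1799; 0.1799 1.0193]  K=[0.7459 -0.0385; -0.0076 0.4878; 0.3825 0.1127]  nu=[-1.6336, 3.1376]  x^+=[-2.6057, 2.2045, -2.1382]  P^+=[0.1333 -0.0516 -0.0137; -0.0516 0.3623 0.3500; -0.0137 0.3500 1.1642]
step 3: x^-=[-3.1616, 2.3729, -1.8931]  P^-=[0.5339 0.0515 0.3276; 0.0515 0.6952 0.7540; 0.3276 0.7540 2.0438]  S=[0.7564 0.2222; 0.2222 1.0202]  K=[0.7381 -0.0356; 0.0695 0.5036; 0.5775 0.2256]  nu=[5.2299, -0.3803]  x^+=[0.7123, 2.5449, 1.0415]  P^+=[0.1322 -0.0511 -0.0190; -0.0511 0.4173 0.5396; -0.0190 0.5396 1.6816]
step 4: x^-=[1.0638, 2.9000, 1.7990]  P^-=[0.5601 0.1168 0.4837; 0.1168 0.8210 1.1062; 0.4837 1.1062 2.9243]  S=[0.8146 0.2711; 0.2711 1.0460]  K=[0.7355 -0.0347; 0.1397 0.5273; 0.7712 0.3209]  nu=[1.2652, -3.3467]  x^+=[2.1105, 1.3120, 1.7010]  P^+=[0.1319 -0.0516 -0.0235; -0.0516 0.4744 0.7191; -0.0235 0.7191 2.1979]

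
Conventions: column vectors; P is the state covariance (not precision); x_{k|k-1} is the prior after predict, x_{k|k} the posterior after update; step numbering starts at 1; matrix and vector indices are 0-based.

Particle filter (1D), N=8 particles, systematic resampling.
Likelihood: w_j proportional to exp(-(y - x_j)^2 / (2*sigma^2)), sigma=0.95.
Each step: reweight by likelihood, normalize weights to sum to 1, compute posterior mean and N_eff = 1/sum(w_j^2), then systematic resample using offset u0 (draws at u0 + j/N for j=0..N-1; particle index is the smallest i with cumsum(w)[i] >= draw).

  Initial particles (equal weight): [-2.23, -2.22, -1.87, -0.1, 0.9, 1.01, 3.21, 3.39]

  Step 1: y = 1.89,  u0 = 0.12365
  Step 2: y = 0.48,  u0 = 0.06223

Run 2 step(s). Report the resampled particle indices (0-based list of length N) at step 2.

resampled_idx = [0, 0, 1, 2, 2, 3, 4, 4]

step 1: w=[0.0000, 0.0000, 0.0002, 0.0554, 0.2887, 0.3235, 0.1892, 0.1429]  mean=1.6722  Neff=4.0435  idx=[4, 4, 5, 5, 5, 6, 7, 7]
step 2: w=[0.2054, 0.2054, 0.1938, 0.1938, 0.1938, 0.0036, 0.0021, 0.0021]  mean=0.9827  Neff=5.0742  idx=[0, 0, 1, 2, 2, 3, 4, 4]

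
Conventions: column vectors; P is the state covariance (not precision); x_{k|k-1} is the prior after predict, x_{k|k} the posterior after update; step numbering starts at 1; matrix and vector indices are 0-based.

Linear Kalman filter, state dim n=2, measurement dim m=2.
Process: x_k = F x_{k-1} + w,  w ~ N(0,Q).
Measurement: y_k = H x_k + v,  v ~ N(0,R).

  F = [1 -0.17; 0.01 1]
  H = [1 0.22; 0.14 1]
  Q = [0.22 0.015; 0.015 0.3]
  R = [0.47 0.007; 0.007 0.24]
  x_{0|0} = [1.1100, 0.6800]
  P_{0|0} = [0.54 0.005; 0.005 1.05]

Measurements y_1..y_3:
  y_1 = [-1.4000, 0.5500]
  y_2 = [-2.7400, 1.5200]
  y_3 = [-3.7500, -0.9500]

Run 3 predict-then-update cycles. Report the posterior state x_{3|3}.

x_post = [-3.0010, 0.1113]

step 1: x^-=[0.9944, 0.6911]  P^-=[0.7886 -0.1531; -0.1531 1.3502]  S=[1.2566 0.2566; 0.2566 1.5627]  K=[0.6274 -0.1303; -0.0611 0.8603]  nu=[-2.5464, -0.2803]  x^+=[-0.5667, 0.6057]  P^+=[0.3094 -0.0702; -0.0702 0.2159]
step 2: x^-=[-0.6697, 0.6000]  P^-=[0.5595 -0.0887; -0.0887 0.5145]  S=[1.0154 0.1071; 0.1071 0.7406]  K=[0.5416 -0.0923; -0.0481 0.6849]  nu=[-2.2023, 1.0138]  x^+=[-1.9559, 1.4002]  P^+=[0.2661 -0.0556; -0.0556 0.1718]
step 3: x^-=[-2.1940, 1.3807]  P^-=[0.5100 -0.0671; -0.0671 0.4707]  S=[0.9733 0.1128; 0.1128 0.7019]  K=[0.5178 -0.0771; -0.0394 0.6636]  nu=[-1.8598, -2.0235]  x^+=[-3.0010, 0.1113]  P^+=[0.2539 -0.0504; -0.0504 0.1660]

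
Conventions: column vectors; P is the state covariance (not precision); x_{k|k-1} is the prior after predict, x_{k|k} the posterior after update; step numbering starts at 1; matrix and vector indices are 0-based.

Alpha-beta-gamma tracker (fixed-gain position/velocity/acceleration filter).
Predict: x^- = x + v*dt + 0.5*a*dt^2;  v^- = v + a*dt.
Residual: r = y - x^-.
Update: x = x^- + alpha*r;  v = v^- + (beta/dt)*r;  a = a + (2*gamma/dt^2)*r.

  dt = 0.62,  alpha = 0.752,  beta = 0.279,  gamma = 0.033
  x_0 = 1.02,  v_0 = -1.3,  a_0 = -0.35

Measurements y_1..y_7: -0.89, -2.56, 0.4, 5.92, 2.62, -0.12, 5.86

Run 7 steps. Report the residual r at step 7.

step 1: x_pred=0.1467  r=-1.0367  x^+=-0.6329  v^+=-1.9835  a^+=-0.5280
step 2: x_pred=-1.9642  r=-0.5958  x^+=-2.4122  v^+=-2.5790  a^+=-0.6303
step 3: x_pred=-4.1324  r=4.5324  x^+=-0.7240  v^+=-0.9302  a^+=0.1479
step 4: x_pred=-1.2724  r=7.1924  x^+=4.1363  v^+=2.3980  a^+=1.3828
step 5: x_pred=5.8888  r=-3.2688  x^+=3.4307  v^+=1.7844  a^+=0.8215
step 6: x_pred=4.6949  r=-4.8149  x^+=1.0741  v^+=0.1270  a^+=-0.0052
step 7: x_pred=1.1518  r=4.7082  x^+=4.6924  v^+=2.2425  a^+=0.8032

resid = 4.7082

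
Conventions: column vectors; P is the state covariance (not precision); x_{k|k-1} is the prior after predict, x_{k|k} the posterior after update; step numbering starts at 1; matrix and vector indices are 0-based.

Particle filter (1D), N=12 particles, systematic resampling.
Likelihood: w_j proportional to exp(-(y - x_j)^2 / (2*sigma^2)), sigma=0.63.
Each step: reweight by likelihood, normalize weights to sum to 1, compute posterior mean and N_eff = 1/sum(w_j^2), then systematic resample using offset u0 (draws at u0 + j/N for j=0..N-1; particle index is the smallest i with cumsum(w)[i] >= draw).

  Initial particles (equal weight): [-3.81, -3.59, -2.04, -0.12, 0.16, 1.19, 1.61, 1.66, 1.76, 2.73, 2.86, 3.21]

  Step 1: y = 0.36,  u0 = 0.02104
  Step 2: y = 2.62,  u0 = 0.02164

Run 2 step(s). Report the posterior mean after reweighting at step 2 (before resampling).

post_mean = 1.4982

step 1: w=[0.0000, 0.0000, 0.0003, 0.3036, 0.3859, 0.1704, 0.0567, 0.0483, 0.0344, 0.0003, 0.0002, 0.0000]  mean=0.4608  Neff=3.6122  idx=[3, 3, 3, 3, 4, 4, 4, 4, 4, 5, 5, 7]
step 2: w=[0.0002, 0.0002, 0.0002, 0.0002, 0.0010, 0.0010, 0.0010, 0.0010, 0.0010, 0.1625, 0.1625, 0.6691]  mean=1.4982  Neff=1.9980  idx=[9, 9, 10, 10, 11, 11, 11, 11, 11, 11, 11, 11]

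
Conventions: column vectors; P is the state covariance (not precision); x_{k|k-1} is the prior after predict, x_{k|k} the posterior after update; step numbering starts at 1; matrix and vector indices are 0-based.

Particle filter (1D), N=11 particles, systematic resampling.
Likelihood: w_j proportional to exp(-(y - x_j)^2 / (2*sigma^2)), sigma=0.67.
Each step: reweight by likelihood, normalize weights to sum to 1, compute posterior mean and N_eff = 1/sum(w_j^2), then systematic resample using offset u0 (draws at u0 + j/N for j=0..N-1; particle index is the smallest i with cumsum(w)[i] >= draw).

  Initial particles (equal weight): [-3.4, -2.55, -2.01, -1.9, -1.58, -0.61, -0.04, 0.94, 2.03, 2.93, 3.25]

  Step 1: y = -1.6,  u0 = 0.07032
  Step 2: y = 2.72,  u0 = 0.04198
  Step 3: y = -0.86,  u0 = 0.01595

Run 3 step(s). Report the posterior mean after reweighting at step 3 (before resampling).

post_mean = -0.6100

step 1: w=[0.0077, 0.1037, 0.2350, 0.2563, 0.2832, 0.0951, 0.0188, 0.0002, 0.0000, 0.0000, 0.0000]  mean=-1.7558  Neff=4.5184  idx=[1, 2, 2, 2, 3, 3, 4, 4, 4, 5, 5]
step 2: w=[0.0000, 0.0000, 0.0000, 0.0000, 0.0000, 0.0000, 0.0001, 0.0001, 0.0001, 0.4998, 0.4998]  mean=-0.6104  Neff=2.0016  idx=[9, 9, 9, 9, 9, 9, 10, 10, 10, 10, 10]
step 3: w=[0.0909, 0.0909, 0.0909, 0.0909, 0.0909, 0.0909, 0.0909, 0.0909, 0.0909, 0.0909, 0.0909]  mean=-0.6100  Neff=11.0000  idx=[0, 1, 2, 3, 4, 5, 6, 7, 8, 9, 10]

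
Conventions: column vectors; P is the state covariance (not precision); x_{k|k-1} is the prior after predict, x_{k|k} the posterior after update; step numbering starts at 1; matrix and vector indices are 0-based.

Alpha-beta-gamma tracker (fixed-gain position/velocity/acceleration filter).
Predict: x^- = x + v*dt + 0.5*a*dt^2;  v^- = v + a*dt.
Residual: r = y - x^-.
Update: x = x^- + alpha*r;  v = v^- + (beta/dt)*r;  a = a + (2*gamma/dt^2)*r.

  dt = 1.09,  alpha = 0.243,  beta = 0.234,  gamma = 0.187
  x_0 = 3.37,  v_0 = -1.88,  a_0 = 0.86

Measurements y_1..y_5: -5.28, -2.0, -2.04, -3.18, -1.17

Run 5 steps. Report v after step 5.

step 1: x_pred=1.8317  r=-7.1117  x^+=0.1035  v^+=-2.4693  a^+=-1.3787
step 2: x_pred=-3.4070  r=1.4070  x^+=-3.0651  v^+=-3.6700  a^+=-0.9358
step 3: x_pred=-7.6213  r=5.5813  x^+=-6.2651  v^+=-3.4918  a^+=0.8212
step 4: x_pred=-9.5833  r=6.4033  x^+=-8.0273  v^+=-1.2221  a^+=2.8369
step 5: x_pred=-7.6741  r=6.5041  x^+=-6.0936  v^+=3.2664  a^+=4.8843

v_post = 3.2664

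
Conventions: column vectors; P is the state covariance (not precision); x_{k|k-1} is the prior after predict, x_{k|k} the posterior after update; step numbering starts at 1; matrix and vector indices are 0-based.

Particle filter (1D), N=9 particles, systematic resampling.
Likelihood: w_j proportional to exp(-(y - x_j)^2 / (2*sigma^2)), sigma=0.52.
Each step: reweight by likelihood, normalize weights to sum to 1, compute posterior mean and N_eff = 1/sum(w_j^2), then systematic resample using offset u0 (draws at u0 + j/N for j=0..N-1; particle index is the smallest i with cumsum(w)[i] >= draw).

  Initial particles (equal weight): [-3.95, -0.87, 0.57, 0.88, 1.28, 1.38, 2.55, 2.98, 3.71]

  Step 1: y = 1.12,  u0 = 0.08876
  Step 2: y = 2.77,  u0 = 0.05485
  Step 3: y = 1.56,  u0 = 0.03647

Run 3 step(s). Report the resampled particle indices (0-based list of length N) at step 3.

resampled_idx = [0, 1, 2, 3, 4, 5, 6, 7, 8]

step 1: w=[0.0000, 0.0002, 0.1715, 0.2698, 0.2863, 0.2649, 0.0068, 0.0005, 0.0000]  mean=1.0859  Neff=3.9315  idx=[2, 3, 3, 3, 4, 4, 5, 5, 5]
step 2: w=[0.0011, 0.0111, 0.0111, 0.0111, 0.1358, 0.1358, 0.2313, 0.2313, 0.2313]  mean=1.3353  Neff=5.0568  idx=[4, 4, 5, 6, 6, 7, 7, 8, 8]
step 3: w=[0.1049, 0.1049, 0.1049, 0.1142, 0.1142, 0.1142, 0.1142, 0.1142, 0.1142]  mean=1.3485  Neff=8.9860  idx=[0, 1, 2, 3, 4, 5, 6, 7, 8]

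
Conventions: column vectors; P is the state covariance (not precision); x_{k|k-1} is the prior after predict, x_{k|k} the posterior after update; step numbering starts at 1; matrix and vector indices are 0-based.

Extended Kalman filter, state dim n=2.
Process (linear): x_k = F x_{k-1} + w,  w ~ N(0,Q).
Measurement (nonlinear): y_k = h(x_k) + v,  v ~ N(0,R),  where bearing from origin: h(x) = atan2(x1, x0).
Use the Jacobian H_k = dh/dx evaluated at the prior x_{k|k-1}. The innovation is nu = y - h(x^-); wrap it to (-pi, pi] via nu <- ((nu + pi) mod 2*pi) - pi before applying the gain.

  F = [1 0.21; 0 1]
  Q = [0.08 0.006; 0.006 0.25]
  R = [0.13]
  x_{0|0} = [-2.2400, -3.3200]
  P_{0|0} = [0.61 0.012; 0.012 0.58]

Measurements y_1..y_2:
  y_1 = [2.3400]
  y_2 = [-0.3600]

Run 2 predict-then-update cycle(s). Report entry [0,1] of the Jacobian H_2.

H_jac[0,1] = -0.1775

step 1: x^-=[-2.9372, -3.3200]  P^-=[0.7206 0.1398; 0.1398 0.8300]  H_jac=[0.1690 -0.1495]  S=[0.1621]  K=[0.6224; -0.6198]  nu=[-1.6481]  x^+=[-3.9629, -2.2985]  P^+=[0.6578 0.2023; 0.2023 0.7677]
step 2: x^-=[-4.4456, -2.2985]  P^-=[0.8567 0.3695; 0.3695 1.0177]  H_jac=[0.0918 -0.1775]  S=[0.1572]  K=[0.0828; -0.9332]  nu=[2.3044]  x^+=[-4.2547, -4.4489]  P^+=[0.8556 0.3817; 0.3817 0.8808]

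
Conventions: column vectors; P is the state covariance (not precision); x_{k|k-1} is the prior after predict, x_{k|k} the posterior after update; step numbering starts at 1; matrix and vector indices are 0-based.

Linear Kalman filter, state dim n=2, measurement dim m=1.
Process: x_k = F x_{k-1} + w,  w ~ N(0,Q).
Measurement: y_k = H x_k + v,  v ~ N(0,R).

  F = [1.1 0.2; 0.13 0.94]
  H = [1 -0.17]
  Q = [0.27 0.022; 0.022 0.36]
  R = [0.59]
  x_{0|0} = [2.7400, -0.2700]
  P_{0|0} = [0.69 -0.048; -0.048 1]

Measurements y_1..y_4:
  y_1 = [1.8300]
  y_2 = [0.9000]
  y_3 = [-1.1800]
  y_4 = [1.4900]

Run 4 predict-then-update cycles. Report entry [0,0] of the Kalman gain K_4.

step 1: x^-=[2.9600, 0.1024]  P^-=[1.1238 0.2578; 0.2578 1.2435]  S=[1.6621]  K=[0.6498; 0.0279]  nu=[-1.1126]  x^+=[2.2371, 0.0713]  P^+=[0.4221 0.2276; 0.2276 1.2422]
step 2: x^-=[2.4751, 0.3579]  P^-=[0.9305 0.5572; 0.5572 1.5204]  S=[1.3750]  K=[0.6079; 0.2173]  nu=[-1.5142]  x^+=[1.5546, 0.0289]  P^+=[0.4225 0.3756; 0.3756 1.4555]
step 3: x^-=[1.7159, 0.2293]  P^-=[1.0047 0.7542; 0.7542 1.7450]  S=[1.3887]  K=[0.6312; 0.3295]  nu=[-2.8569]  x^+=[-0.0873, -0.7120]  P^+=[0.4515 0.4654; 0.4654 1.5943]
step 4: x^-=[-0.2384, -0.6806]  P^-=[1.0849 0.8796; 0.8796 1.8901]  S=[1.4304]  K=[0.6539; 0.3903]  nu=[1.6127]  x^+=[0.8161, -0.0512]  P^+=[0.4733 0.5146; 0.5146 1.6722]

K[0,0] = 0.6539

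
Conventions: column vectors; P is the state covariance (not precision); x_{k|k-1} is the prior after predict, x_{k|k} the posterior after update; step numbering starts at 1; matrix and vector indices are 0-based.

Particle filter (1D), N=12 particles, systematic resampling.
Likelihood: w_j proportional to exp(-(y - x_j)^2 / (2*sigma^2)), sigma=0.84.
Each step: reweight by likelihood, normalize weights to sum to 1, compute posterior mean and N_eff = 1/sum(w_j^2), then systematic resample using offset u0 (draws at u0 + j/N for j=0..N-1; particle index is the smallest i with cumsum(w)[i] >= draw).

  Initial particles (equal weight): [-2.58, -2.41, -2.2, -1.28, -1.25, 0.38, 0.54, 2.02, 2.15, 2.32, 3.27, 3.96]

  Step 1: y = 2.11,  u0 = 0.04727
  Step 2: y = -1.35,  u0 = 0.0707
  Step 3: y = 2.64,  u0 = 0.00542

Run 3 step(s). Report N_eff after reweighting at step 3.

N_eff = 2.5776

step 1: w=[0.0000, 0.0000, 0.0000, 0.0001, 0.0001, 0.0321, 0.0467, 0.2665, 0.2677, 0.2598, 0.1033, 0.0237]  mean=2.1854  Neff=4.4522  idx=[6, 7, 7, 7, 8, 8, 8, 9, 9, 9, 10, 10]
step 2: w=[0.9793, 0.0039, 0.0039, 0.0039, 0.0021, 0.0021, 0.0021, 0.0009, 0.0009, 0.0009, 0.0000, 0.0000]  mean=0.5723  Neff=1.0427  idx=[0, 0, 0, 0, 0, 0, 0, 0, 0, 0, 0, 3]
step 3: w=[0.0353, 0.0353, 0.0353, 0.0353, 0.0353, 0.0353, 0.0353, 0.0353, 0.0353, 0.0353, 0.0353, 0.6118]  mean=1.4454  Neff=2.5776  idx=[0, 2, 4, 7, 9, 11, 11, 11, 11, 11, 11, 11]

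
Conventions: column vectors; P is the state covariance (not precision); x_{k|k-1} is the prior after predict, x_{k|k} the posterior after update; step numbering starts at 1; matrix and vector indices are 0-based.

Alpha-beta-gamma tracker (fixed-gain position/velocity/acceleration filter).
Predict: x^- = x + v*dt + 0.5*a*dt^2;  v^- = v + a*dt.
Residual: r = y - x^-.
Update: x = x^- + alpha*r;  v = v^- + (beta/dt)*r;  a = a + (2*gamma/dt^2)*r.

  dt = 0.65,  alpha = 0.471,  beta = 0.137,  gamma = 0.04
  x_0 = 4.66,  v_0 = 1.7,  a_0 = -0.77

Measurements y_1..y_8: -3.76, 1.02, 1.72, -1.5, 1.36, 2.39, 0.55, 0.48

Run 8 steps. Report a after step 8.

step 1: x_pred=5.6023  r=-9.3623  x^+=1.1927  v^+=-0.7738  a^+=-2.5428
step 2: x_pred=0.1526  r=0.8674  x^+=0.5611  v^+=-2.2437  a^+=-2.3785
step 3: x_pred=-1.3998  r=3.1198  x^+=0.0696  v^+=-3.1322  a^+=-1.7878
step 4: x_pred=-2.3440  r=0.8440  x^+=-1.9465  v^+=-4.1164  a^+=-1.6280
step 5: x_pred=-4.9660  r=6.3260  x^+=-1.9865  v^+=-3.8412  a^+=-0.4301
step 6: x_pred=-4.5741  r=6.9641  x^+=-1.2940  v^+=-2.6530  a^+=0.8885
step 7: x_pred=-2.8308  r=3.3808  x^+=-1.2384  v^+=-1.3629  a^+=1.5287
step 8: x_pred=-1.8014  r=2.2814  x^+=-0.7269  v^+=0.1116  a^+=1.9606

a_post = 1.9606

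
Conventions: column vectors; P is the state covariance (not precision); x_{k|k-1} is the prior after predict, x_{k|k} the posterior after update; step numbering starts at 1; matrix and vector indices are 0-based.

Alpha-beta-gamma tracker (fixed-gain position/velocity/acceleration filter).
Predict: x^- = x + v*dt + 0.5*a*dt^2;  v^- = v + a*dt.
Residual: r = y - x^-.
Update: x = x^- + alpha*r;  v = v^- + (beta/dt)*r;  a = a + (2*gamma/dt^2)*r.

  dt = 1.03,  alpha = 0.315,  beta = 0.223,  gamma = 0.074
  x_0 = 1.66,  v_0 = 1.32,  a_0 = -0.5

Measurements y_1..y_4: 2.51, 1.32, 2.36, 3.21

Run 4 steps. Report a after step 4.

a_post = -0.3920

step 1: x_pred=2.7544  r=-0.2444  x^+=2.6774  v^+=0.7521  a^+=-0.5341
step 2: x_pred=3.1687  r=-1.8487  x^+=2.5864  v^+=-0.1983  a^+=-0.7920
step 3: x_pred=1.9620  r=0.3980  x^+=2.0874  v^+=-0.9279  a^+=-0.7365
step 4: x_pred=0.7410  r=2.4690  x^+=1.5187  v^+=-1.1519  a^+=-0.3920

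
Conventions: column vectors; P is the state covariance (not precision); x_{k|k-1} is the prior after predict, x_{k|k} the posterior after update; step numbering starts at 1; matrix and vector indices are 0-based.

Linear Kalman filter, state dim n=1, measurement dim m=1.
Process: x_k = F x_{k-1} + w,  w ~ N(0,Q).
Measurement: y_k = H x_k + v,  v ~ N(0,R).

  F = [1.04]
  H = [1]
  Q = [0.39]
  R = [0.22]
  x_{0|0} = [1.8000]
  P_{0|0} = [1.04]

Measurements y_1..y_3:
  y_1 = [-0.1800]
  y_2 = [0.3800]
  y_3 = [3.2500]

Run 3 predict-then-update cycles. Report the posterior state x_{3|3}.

x_post = [2.4256]

step 1: x^-=[1.8720]  P^-=[1.5149]  S=[1.7349]  K=[0.8732]  nu=[-2.0520]  x^+=[0.0802]  P^+=[0.1921]
step 2: x^-=[0.0834]  P^-=[0.5978]  S=[0.8178]  K=[0.7310]  nu=[0.2966]  x^+=[0.3002]  P^+=[0.1608]
step 3: x^-=[0.3122]  P^-=[0.5639]  S=[0.7839]  K=[0.7194]  nu=[2.9378]  x^+=[2.4256]  P^+=[0.1583]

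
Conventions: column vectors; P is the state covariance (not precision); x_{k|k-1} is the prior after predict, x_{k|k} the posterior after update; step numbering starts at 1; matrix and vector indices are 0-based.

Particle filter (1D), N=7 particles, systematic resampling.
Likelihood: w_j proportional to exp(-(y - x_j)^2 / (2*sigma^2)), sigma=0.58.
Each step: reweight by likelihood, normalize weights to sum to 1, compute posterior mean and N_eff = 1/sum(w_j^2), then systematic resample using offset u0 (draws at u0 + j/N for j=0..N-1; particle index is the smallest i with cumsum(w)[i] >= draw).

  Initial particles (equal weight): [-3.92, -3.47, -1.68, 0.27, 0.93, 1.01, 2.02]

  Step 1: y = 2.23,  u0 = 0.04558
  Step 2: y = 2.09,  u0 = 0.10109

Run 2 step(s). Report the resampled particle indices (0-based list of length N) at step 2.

resampled_idx = [1, 2, 3, 4, 4, 5, 6]

step 1: w=[0.0000, 0.0000, 0.0000, 0.0029, 0.0718, 0.0968, 0.8285]  mean=1.8389  Neff=1.4267  idx=[4, 6, 6, 6, 6, 6, 6]
step 2: w=[0.0222, 0.1630, 0.1630, 0.1630, 0.1630, 0.1630, 0.1630]  mean=1.9958  Neff=6.2564  idx=[1, 2, 3, 4, 4, 5, 6]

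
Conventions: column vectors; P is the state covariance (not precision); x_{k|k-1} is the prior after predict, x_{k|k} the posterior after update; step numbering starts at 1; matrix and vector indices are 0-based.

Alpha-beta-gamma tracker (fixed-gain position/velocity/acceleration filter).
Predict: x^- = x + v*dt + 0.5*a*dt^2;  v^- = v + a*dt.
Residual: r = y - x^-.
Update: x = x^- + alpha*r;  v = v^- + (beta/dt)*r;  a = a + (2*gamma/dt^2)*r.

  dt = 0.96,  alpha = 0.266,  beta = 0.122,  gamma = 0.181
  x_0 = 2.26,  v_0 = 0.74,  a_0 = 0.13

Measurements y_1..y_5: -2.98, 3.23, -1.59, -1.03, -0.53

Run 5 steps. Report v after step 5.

v_post = -2.9856

step 1: x_pred=3.0303  r=-6.0103  x^+=1.4316  v^+=0.1010  a^+=-2.2308
step 2: x_pred=0.5006  r=2.7294  x^+=1.2266  v^+=-1.6937  a^+=-1.1587
step 3: x_pred=-0.9333  r=-0.6567  x^+=-1.1080  v^+=-2.8895  a^+=-1.4166
step 4: x_pred=-4.5347  r=3.5047  x^+=-3.6025  v^+=-3.8041  a^+=-0.0400
step 5: x_pred=-7.2729  r=6.7429  x^+=-5.4793  v^+=-2.9856  a^+=2.6086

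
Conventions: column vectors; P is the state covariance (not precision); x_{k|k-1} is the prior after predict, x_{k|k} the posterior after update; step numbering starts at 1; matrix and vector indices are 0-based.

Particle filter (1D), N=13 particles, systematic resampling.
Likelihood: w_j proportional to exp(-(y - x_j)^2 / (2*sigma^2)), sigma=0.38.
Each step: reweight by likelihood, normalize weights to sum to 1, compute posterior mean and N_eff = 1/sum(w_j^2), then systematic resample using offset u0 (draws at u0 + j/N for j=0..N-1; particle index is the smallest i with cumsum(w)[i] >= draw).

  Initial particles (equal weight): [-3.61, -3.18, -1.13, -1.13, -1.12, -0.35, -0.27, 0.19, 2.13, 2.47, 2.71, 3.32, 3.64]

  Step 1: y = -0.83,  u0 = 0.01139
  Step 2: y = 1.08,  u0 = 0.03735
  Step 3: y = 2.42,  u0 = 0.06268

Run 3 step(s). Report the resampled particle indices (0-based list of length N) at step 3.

resampled_idx = [2, 5, 6, 7, 7, 8, 9, 9, 10, 10, 11, 12, 12]

step 1: w=[0.0000, 0.0000, 0.2419, 0.2419, 0.2469, 0.1488, 0.1115, 0.0090, 0.0000, 0.0000, 0.0000, 0.0000, 0.0000]  mean=-0.9037  Neff=4.7027  idx=[2, 2, 2, 3, 3, 3, 3, 4, 4, 4, 5, 5, 6]
step 2: w=[0.0000, 0.0000, 0.0000, 0.0000, 0.0000, 0.0000, 0.0000, 0.0000, 0.0000, 0.0000, 0.2404, 0.2404, 0.5192]  mean=-0.3086  Neff=2.5970  idx=[10, 10, 10, 11, 11, 11, 12, 12, 12, 12, 12, 12, 12]
step 3: w=[0.0265, 0.0265, 0.0265, 0.0265, 0.0265, 0.0265, 0.1202, 0.1202, 0.1202, 0.1202, 0.1202, 0.1202, 0.1202]  mean=-0.2827  Neff=9.4988  idx=[2, 5, 6, 7, 7, 8, 9, 9, 10, 10, 11, 12, 12]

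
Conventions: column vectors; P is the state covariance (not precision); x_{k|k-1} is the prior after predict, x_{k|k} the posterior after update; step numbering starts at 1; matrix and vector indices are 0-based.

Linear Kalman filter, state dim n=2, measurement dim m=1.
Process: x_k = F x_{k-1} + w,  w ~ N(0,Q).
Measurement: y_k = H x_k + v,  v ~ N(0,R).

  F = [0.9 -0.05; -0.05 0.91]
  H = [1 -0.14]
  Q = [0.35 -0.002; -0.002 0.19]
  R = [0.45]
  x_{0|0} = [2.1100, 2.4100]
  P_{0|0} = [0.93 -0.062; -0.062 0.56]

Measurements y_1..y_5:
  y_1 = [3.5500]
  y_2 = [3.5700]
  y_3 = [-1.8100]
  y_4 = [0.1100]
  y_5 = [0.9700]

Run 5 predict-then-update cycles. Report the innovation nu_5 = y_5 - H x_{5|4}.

step 1: x^-=[1.7785, 2.0876]  P^-=[1.1103 -0.1203; -0.1203 0.6617]  S=[1.6069]  K=[0.7014; -0.1325]  nu=[2.0638]  x^+=[3.2261, 1.8142]  P^+=[0.3197 0.0291; 0.0291 0.6335]
step 2: x^-=[2.8127, 1.4896]  P^-=[0.6079 -0.0213; -0.0213 0.7128]  S=[1.0779]  K=[0.5668; -0.1124]  nu=[0.9658]  x^+=[3.3601, 1.3811]  P^+=[0.2617 0.0473; 0.0473 0.6991]
step 3: x^-=[2.9551, 1.0888]  P^-=[0.5594 -0.0067; -0.0067 0.7653]  S=[1.0263]  K=[0.5460; -0.1109]  nu=[-4.6126]  x^+=[0.4365, 1.6005]  P^+=[0.2535 0.0555; 0.0555 0.7527]
step 4: x^-=[0.3128, 1.4346]  P^-=[0.5522 -0.0021; -0.0021 0.8089]  S=[1.0186]  K=[0.5424; -0.1132]  nu=[-0.0020]  x^+=[0.3118, 1.4348]  P^+=[0.2525 0.0605; 0.0605 0.7958]
step 5: x^-=[0.2088, 1.2901]  P^-=[0.5511 0.0001; 0.0001 0.8441]  S=[1.0176]  K=[0.5415; -0.1160]  nu=[0.9418]  x^+=[0.7189, 1.1808]  P^+=[0.2527 0.0640; 0.0640 0.8304]

innov = [0.9418]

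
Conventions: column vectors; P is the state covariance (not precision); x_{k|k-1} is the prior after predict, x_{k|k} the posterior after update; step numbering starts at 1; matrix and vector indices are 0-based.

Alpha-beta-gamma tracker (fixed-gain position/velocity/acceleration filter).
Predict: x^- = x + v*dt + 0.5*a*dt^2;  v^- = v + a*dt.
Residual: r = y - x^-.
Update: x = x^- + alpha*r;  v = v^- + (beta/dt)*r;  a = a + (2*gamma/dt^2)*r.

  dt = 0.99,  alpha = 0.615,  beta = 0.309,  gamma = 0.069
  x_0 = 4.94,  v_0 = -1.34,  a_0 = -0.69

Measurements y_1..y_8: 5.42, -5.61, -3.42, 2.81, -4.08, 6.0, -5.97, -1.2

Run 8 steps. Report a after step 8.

step 1: x_pred=3.2753  r=2.1447  x^+=4.5943  v^+=-1.3537  a^+=-0.3880
step 2: x_pred=3.0640  r=-8.6740  x^+=-2.2705  v^+=-4.4452  a^+=-1.6093
step 3: x_pred=-7.4599  r=4.0399  x^+=-4.9754  v^+=-4.7775  a^+=-1.0405
step 4: x_pred=-10.2149  r=13.0249  x^+=-2.2046  v^+=-1.7422  a^+=0.7934
step 5: x_pred=-3.5406  r=-0.5394  x^+=-3.8723  v^+=-1.1251  a^+=0.7175
step 6: x_pred=-4.6346  r=10.6346  x^+=1.9057  v^+=2.9045  a^+=2.2148
step 7: x_pred=5.8665  r=-11.8365  x^+=-1.4129  v^+=1.4027  a^+=0.5482
step 8: x_pred=0.2444  r=-1.4444  x^+=-0.6439  v^+=1.4947  a^+=0.3449

a_post = 0.3449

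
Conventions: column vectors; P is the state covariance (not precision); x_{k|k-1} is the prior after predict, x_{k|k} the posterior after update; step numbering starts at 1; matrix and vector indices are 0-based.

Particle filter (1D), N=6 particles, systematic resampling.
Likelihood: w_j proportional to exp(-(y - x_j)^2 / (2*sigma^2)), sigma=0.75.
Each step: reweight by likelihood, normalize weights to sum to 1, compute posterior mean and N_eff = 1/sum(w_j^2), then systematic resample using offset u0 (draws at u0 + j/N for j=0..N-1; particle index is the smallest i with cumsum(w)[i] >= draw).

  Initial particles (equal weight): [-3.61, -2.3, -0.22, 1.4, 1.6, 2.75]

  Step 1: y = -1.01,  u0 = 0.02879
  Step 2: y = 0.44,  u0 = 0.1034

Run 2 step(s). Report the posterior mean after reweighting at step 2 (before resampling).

step 1: w=[0.0030, 0.2804, 0.7067, 0.0070, 0.0029, 0.0000]  mean=-0.7967  Neff=1.7299  idx=[1, 1, 2, 2, 2, 2]
step 2: w=[0.0005, 0.0005, 0.2498, 0.2498, 0.2498, 0.2498]  mean=-0.2219  Neff=4.0074  idx=[2, 3, 3, 4, 5, 5]

post_mean = -0.2219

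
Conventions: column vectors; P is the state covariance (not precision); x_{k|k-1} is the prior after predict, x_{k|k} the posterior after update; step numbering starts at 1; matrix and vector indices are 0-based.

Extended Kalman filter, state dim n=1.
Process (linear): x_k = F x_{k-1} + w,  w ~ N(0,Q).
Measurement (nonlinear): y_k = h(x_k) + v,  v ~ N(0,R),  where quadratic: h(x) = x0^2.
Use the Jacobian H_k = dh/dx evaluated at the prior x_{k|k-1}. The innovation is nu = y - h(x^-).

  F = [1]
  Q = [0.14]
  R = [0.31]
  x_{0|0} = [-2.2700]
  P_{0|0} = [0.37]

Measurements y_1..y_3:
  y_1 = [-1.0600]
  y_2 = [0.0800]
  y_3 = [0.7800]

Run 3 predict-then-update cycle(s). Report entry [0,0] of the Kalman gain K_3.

K[0,0] = -0.3968

step 1: x^-=[-2.2700]  P^-=[0.5100]  H_jac=[-4.5400]  S=[10.8219]  K=[-0.2140]  nu=[-6.2129]  x^+=[-0.9407]  P^+=[0.0146]
step 2: x^-=[-0.9407]  P^-=[0.1546]  H_jac=[-1.8814]  S=[0.8573]  K=[-0.3393]  nu=[-0.8050]  x^+=[-0.6676]  P^+=[0.0559]
step 3: x^-=[-0.6676]  P^-=[0.1959]  H_jac=[-1.3352]  S=[0.6592]  K=[-0.3968]  nu=[0.3343]  x^+=[-0.8002]  P^+=[0.0921]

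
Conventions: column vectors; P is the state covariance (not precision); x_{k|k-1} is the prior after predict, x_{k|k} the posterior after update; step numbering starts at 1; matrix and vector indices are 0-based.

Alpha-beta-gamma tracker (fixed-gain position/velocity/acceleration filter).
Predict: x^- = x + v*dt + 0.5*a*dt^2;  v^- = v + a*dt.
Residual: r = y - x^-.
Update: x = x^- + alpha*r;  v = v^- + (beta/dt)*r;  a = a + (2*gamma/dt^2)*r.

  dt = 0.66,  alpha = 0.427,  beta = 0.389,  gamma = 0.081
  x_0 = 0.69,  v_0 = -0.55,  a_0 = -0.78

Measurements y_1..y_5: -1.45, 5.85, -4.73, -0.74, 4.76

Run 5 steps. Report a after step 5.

step 1: x_pred=0.1571  r=-1.6071  x^+=-0.5291  v^+=-2.0120  a^+=-1.3777
step 2: x_pred=-2.1571  r=8.0071  x^+=1.2619  v^+=1.7980  a^+=1.6002
step 3: x_pred=2.7971  r=-7.5271  x^+=-0.4169  v^+=-1.5823  a^+=-1.1992
step 4: x_pred=-1.7224  r=0.9824  x^+=-1.3029  v^+=-1.7947  a^+=-0.8338
step 5: x_pred=-2.6691  r=7.4291  x^+=0.5032  v^+=2.0336  a^+=1.9291

a_post = 1.9291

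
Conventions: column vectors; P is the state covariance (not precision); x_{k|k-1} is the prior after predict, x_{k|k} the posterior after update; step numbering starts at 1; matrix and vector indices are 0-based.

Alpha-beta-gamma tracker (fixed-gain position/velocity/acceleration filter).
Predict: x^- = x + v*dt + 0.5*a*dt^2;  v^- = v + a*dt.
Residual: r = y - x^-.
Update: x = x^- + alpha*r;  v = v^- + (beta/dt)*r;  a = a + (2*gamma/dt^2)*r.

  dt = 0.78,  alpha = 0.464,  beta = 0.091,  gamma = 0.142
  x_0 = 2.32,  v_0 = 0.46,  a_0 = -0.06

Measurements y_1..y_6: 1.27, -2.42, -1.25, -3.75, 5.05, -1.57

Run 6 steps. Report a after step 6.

a_post = 5.7389

step 1: x_pred=2.6605  r=-1.3905  x^+=2.0153  v^+=0.2510  a^+=-0.7091
step 2: x_pred=1.9954  r=-4.4154  x^+=-0.0534  v^+=-0.8173  a^+=-2.7702
step 3: x_pred=-1.5335  r=0.2835  x^+=-1.4020  v^+=-2.9449  a^+=-2.6379
step 4: x_pred=-4.5014  r=0.7514  x^+=-4.1528  v^+=-4.9148  a^+=-2.2871
step 5: x_pred=-8.6820  r=13.7320  x^+=-2.3104  v^+=-5.0966  a^+=4.1230
step 6: x_pred=-5.0315  r=3.4615  x^+=-3.4254  v^+=-1.4768  a^+=5.7389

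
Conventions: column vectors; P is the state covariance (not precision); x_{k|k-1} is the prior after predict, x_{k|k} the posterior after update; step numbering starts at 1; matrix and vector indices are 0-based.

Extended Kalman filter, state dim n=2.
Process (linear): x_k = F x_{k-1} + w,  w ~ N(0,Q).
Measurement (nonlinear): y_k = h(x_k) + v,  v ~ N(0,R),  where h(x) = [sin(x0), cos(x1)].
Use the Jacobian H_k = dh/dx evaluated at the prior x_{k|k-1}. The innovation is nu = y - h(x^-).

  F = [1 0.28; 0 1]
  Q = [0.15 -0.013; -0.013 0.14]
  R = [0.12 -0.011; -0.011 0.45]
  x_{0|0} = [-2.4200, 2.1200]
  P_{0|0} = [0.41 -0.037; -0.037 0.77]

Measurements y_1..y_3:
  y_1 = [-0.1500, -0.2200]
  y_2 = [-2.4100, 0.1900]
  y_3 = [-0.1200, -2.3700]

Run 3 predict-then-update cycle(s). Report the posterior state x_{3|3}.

x_post = [-0.0544, 2.7386]

step 1: x^-=[-1.8264, 2.1200]  P^-=[0.5996 0.1656; 0.1656 0.9100]  H_jac=[-0.2528 0.0000; 0.0000 -0.8529]  S=[0.1583 0.0247; 0.0247 1.1120]  K=[-0.9410 -0.1061; -0.1560 -0.6945]  nu=[0.8175, 0.3020]  x^+=[-2.6277, 1.7827]  P^+=[0.4420 0.0438; 0.0438 0.3644]
step 2: x^-=[-2.1286, 1.7827]  P^-=[0.6451 0.1329; 0.1329 0.5044]  H_jac=[-0.5293 0.0000; 0.0000 -0.9776]  S=[0.3007 0.0578; 0.0578 0.9321]  K=[-1.1220 -0.0698; -0.1339 -0.5208]  nu=[-1.5616, 0.4003]  x^+=[-0.4044, 1.7832]  P^+=[0.2529 0.0195; 0.0195 0.2382]
step 3: x^-=[0.0949, 1.7832]  P^-=[0.4325 0.0732; 0.0732 0.3782]  H_jac=[0.9955 0.0000; 0.0000 -0.9775]  S=[0.5487 -0.0823; -0.0823 0.8114]  K=[0.7835 -0.0088; 0.0655 -0.4490]  nu=[-0.2147, -2.1591]  x^+=[-0.0544, 2.7386]  P^+=[0.0945 0.0129; 0.0129 0.2074]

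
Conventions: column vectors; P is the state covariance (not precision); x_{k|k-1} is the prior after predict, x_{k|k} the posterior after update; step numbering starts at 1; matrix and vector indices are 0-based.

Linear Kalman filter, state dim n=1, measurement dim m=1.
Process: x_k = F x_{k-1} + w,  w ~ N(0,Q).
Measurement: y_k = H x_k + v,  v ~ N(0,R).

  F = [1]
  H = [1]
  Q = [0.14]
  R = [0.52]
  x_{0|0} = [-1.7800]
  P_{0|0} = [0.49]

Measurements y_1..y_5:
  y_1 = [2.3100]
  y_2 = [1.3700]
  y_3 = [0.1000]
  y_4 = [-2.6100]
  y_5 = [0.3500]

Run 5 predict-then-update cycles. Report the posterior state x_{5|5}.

x_post = [-0.2994]

step 1: x^-=[-1.7800]  P^-=[0.6300]  S=[1.1500]  K=[0.5478]  nu=[4.0900]  x^+=[0.4606]  P^+=[0.2849]
step 2: x^-=[0.4606]  P^-=[0.4249]  S=[0.9449]  K=[0.4497]  nu=[0.9094]  x^+=[0.8695]  P^+=[0.2338]
step 3: x^-=[0.8695]  P^-=[0.3738]  S=[0.8938]  K=[0.4182]  nu=[-0.7695]  x^+=[0.5477]  P^+=[0.2175]
step 4: x^-=[0.5477]  P^-=[0.3575]  S=[0.8775]  K=[0.4074]  nu=[-3.1577]  x^+=[-0.7387]  P^+=[0.2118]
step 5: x^-=[-0.7387]  P^-=[0.3518]  S=[0.8718]  K=[0.4036]  nu=[1.0887]  x^+=[-0.2994]  P^+=[0.2099]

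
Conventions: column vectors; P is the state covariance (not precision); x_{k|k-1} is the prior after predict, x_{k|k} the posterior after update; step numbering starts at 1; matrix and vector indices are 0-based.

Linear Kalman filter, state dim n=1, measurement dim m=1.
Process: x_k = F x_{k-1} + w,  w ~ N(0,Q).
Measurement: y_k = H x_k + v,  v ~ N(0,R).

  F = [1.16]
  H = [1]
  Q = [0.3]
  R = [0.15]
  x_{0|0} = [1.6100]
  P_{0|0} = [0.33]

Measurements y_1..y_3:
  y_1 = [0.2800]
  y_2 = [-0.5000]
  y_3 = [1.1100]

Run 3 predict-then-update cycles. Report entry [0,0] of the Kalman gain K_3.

step 1: x^-=[1.8676]  P^-=[0.7440]  S=[0.8940]  K=[0.8322]  nu=[-1.5876]  x^+=[0.5464]  P^+=[0.1248]
step 2: x^-=[0.6338]  P^-=[0.4680]  S=[0.6180]  K=[0.7573]  nu=[-1.1338]  x^+=[-0.2248]  P^+=[0.1136]
step 3: x^-=[-0.2608]  P^-=[0.4528]  S=[0.6028]  K=[0.7512]  nu=[1.3708]  x^+=[0.7689]  P^+=[0.1127]

K[0,0] = 0.7512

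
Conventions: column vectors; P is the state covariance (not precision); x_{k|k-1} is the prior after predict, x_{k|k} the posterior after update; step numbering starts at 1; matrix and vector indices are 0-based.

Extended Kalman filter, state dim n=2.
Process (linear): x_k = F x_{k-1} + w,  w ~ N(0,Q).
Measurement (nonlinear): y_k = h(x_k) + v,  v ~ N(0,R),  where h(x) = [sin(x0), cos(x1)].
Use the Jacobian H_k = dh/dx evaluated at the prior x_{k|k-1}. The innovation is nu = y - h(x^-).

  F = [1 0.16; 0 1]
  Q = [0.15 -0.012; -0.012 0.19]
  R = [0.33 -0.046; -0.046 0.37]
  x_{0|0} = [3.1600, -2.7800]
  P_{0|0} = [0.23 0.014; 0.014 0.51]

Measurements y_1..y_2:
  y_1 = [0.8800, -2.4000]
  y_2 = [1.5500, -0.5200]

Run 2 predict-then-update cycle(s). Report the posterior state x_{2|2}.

step 1: x^-=[2.7152, -2.7800]  P^-=[0.3975 0.0836; 0.0836 0.7000]  H_jac=[-0.9105 0.0000; 0.0000 0.3538]  S=[0.6595 -0.0729; -0.0729 0.4576]  K=[-0.5514 -0.0232; -0.0566 0.5321]  nu=[0.4664, -1.4647]  x^+=[2.4921, -3.5858]  P^+=[0.1987 0.0474; 0.0474 0.5639]
step 2: x^-=[1.9184, -3.5858]  P^-=[0.3783 0.1256; 0.1256 0.7539]  H_jac=[-0.3406 0.0000; 0.0000 -0.4297]  S=[0.3739 -0.0276; -0.0276 0.5092]  K=[-0.3538 -0.1252; -0.1621 -0.6450]  nu=[0.6098, 0.3830]  x^+=[1.6546, -3.9316]  P^+=[0.3259 0.0699; 0.0699 0.5380]

x_post = [1.6546, -3.9316]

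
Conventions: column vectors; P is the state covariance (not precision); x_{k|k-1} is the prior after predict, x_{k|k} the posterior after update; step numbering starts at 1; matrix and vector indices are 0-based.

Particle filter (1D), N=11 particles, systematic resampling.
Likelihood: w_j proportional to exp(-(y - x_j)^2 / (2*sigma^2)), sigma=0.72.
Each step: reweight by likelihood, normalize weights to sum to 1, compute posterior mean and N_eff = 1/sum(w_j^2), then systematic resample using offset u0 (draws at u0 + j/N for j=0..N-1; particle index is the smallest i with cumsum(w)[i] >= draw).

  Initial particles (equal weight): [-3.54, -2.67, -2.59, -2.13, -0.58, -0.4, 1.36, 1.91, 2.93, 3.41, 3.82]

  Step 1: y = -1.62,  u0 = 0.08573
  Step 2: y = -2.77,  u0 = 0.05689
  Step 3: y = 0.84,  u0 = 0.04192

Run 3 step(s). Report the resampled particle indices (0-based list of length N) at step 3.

resampled_idx = [4, 6, 6, 7, 7, 8, 8, 9, 9, 10, 10]

step 1: w=[0.0133, 0.1609, 0.1880, 0.3626, 0.1642, 0.1109, 0.0001, 0.0000, 0.0000, 0.0000, 0.0000]  mean=-1.8755  Neff=4.3076  idx=[1, 2, 2, 2, 3, 3, 3, 3, 4, 5, 5]
step 2: w=[0.1498, 0.1466, 0.1466, 0.1466, 0.1019, 0.1019, 0.1019, 0.1019, 0.0015, 0.0007, 0.0007]  mean=-2.4086  Neff=7.7852  idx=[0, 0, 1, 2, 2, 3, 4, 5, 5, 6, 7]
step 3: w=[0.0065, 0.0065, 0.0110, 0.0110, 0.0110, 0.0110, 0.1886, 0.1886, 0.1886, 0.1886, 0.1886]  mean=-2.1573  Neff=5.6048  idx=[4, 6, 6, 7, 7, 8, 8, 9, 9, 10, 10]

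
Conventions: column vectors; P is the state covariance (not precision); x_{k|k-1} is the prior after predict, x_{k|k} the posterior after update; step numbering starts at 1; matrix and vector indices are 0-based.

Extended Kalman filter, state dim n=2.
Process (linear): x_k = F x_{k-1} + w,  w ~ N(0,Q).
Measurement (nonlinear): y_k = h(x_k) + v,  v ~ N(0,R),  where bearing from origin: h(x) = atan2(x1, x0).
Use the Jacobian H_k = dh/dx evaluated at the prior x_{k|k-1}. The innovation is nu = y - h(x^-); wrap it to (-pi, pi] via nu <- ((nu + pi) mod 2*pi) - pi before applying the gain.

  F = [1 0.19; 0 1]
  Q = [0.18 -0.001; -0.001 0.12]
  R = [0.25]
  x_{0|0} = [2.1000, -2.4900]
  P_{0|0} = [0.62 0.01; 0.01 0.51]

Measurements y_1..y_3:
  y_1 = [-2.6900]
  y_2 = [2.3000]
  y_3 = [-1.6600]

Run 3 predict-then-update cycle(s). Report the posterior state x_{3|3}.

step 1: x^-=[1.6269, -2.4900]  P^-=[0.8222 0.1059; 0.1059 0.6300]  H_jac=[0.2815 0.1839]  S=[0.3474]  K=[0.7222; 0.4193]  nu=[-1.6979]  x^+=[0.4007, -3.2019]  P^+=[0.6410 0.0007; 0.0007 0.5689]
step 2: x^-=[-0.2077, -3.2019]  P^-=[0.8418 0.1078; 0.1078 0.6889]  H_jac=[0.3110 -0.0202]  S=[0.3304]  K=[0.7859; 0.0594]  nu=[-2.3476]  x^+=[-2.0528, -3.3414]  P^+=[0.6378 0.0924; 0.0924 0.6878]
step 3: x^-=[-2.6877, -3.3414]  P^-=[0.8777 0.2221; 0.2221 0.8078]  H_jac=[0.1817 -0.1462]  S=[0.2844]  K=[0.4466; -0.2732]  nu=[0.5882]  x^+=[-2.4250, -3.5021]  P^+=[0.8210 0.2568; 0.2568 0.7865]

x_post = [-2.4250, -3.5021]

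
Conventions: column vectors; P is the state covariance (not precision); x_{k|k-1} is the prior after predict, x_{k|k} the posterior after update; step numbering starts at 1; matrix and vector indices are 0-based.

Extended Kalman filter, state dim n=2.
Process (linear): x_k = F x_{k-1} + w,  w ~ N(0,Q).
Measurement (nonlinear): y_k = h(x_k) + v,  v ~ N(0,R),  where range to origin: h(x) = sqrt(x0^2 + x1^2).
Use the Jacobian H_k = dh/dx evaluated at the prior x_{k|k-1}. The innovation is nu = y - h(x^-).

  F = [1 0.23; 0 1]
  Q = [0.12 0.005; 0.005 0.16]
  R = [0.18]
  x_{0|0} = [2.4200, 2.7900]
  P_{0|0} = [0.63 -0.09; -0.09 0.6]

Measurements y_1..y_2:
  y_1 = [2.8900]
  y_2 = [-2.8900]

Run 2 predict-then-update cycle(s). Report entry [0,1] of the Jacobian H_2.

H_jac[0,1] = 0.5979

step 1: x^-=[3.0617, 2.7900]  P^-=[0.7403 0.0530; 0.0530 0.7600]  H_jac=[0.7391 0.6735]  S=[0.9820]  K=[0.5936; 0.5612]  nu=[-1.2522]  x^+=[2.3184, 2.0873]  P^+=[0.3943 -0.2741; -0.2741 0.4508]
step 2: x^-=[2.7985, 2.0873]  P^-=[0.4121 -0.1654; -0.1654 0.6108]  H_jac=[0.8016 0.5979]  S=[0.5045]  K=[0.4587; 0.4609]  nu=[-6.3812]  x^+=[-0.1284, -0.8539]  P^+=[0.3059 -0.2721; -0.2721 0.5036]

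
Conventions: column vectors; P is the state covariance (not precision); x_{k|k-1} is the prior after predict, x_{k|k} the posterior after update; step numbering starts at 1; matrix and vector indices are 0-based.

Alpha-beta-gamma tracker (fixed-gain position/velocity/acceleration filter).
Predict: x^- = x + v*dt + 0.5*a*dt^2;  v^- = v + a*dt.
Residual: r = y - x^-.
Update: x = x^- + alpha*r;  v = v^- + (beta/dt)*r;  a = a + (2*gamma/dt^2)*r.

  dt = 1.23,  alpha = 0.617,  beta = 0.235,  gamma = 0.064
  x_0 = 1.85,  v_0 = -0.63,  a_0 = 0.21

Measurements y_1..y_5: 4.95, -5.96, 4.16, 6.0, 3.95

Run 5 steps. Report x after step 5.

x_post = 4.8754

step 1: x_pred=1.2340  r=3.7160  x^+=3.5268  v^+=0.3383  a^+=0.5244
step 2: x_pred=4.3395  r=-10.2995  x^+=-2.0153  v^+=-0.9845  a^+=-0.3470
step 3: x_pred=-3.4887  r=7.6487  x^+=1.2305  v^+=0.0500  a^+=0.3001
step 4: x_pred=1.5191  r=4.4809  x^+=4.2838  v^+=1.2753  a^+=0.6792
step 5: x_pred=6.3662  r=-2.4162  x^+=4.8754  v^+=1.6491  a^+=0.4748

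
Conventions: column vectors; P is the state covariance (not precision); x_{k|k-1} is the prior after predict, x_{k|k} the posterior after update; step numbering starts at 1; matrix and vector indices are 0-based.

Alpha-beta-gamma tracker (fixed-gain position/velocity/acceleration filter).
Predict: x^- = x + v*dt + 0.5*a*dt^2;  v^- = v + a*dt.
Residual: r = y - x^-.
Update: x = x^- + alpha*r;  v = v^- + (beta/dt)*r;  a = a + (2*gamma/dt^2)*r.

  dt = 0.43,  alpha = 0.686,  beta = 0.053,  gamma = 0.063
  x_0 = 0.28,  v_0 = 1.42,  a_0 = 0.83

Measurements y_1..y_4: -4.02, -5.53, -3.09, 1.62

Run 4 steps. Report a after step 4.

a_post = 1.0112

step 1: x_pred=0.9673  r=-4.9873  x^+=-2.4540  v^+=1.1622  a^+=-2.5686
step 2: x_pred=-2.1917  r=-3.3383  x^+=-4.4818  v^+=-0.3538  a^+=-4.8435
step 3: x_pred=-5.0817  r=1.9917  x^+=-3.7154  v^+=-2.1910  a^+=-3.4863
step 4: x_pred=-4.9798  r=6.5998  x^+=-0.4523  v^+=-2.8766  a^+=1.0112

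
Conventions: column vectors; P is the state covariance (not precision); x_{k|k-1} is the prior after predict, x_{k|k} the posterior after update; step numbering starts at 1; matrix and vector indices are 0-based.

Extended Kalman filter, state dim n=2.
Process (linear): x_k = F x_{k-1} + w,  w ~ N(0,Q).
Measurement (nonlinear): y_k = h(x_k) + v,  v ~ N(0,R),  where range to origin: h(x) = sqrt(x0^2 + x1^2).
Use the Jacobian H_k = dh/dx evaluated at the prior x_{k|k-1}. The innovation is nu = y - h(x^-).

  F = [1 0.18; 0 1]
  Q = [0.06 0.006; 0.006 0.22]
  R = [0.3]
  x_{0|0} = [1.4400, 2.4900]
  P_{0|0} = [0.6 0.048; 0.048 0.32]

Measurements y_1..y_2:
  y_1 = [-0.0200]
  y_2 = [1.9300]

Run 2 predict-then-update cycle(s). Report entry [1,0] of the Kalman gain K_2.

step 1: x^-=[1.8882, 2.4900]  P^-=[0.6876 0.1116; 0.1116 0.5400]  H_jac=[0.6042 0.7968]  S=[1.0014]  K=[0.5037; 0.4970]  nu=[-3.1450]  x^+=[0.3040, 0.9269]  P^+=[0.4336 -0.1391; -0.1391 0.2926]
step 2: x^-=[0.4708, 0.9269]  P^-=[0.4530 -0.0804; -0.0804 0.5126]  H_jac=[0.4529 0.8916]  S=[0.7354]  K=[0.1814; 0.5719]  nu=[0.8904]  x^+=[0.6323, 1.4361]  P^+=[0.4287 -0.1567; -0.1567 0.2721]

K[1,0] = 0.5719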